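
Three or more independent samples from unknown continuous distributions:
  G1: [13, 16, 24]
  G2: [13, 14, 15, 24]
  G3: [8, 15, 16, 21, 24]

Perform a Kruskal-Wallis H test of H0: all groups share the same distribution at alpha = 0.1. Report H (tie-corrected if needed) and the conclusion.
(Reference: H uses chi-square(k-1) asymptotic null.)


Step 1: Combine all N = 12 observations and assign midranks.
sorted (value, group, rank): (8,G3,1), (13,G1,2.5), (13,G2,2.5), (14,G2,4), (15,G2,5.5), (15,G3,5.5), (16,G1,7.5), (16,G3,7.5), (21,G3,9), (24,G1,11), (24,G2,11), (24,G3,11)
Step 2: Sum ranks within each group.
R_1 = 21 (n_1 = 3)
R_2 = 23 (n_2 = 4)
R_3 = 34 (n_3 = 5)
Step 3: H = 12/(N(N+1)) * sum(R_i^2/n_i) - 3(N+1)
     = 12/(12*13) * (21^2/3 + 23^2/4 + 34^2/5) - 3*13
     = 0.076923 * 510.45 - 39
     = 0.265385.
Step 4: Ties present; correction factor C = 1 - 42/(12^3 - 12) = 0.975524. Corrected H = 0.265385 / 0.975524 = 0.272043.
Step 5: Under H0, H ~ chi^2(2); p-value = 0.872824.
Step 6: alpha = 0.1. fail to reject H0.

H = 0.2720, df = 2, p = 0.872824, fail to reject H0.


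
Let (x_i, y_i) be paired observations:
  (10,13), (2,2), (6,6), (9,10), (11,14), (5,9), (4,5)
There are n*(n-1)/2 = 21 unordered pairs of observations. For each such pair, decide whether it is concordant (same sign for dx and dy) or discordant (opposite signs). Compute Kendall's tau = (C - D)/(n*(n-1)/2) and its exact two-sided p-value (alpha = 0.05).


Step 1: Enumerate the 21 unordered pairs (i,j) with i<j and classify each by sign(x_j-x_i) * sign(y_j-y_i).
  (1,2):dx=-8,dy=-11->C; (1,3):dx=-4,dy=-7->C; (1,4):dx=-1,dy=-3->C; (1,5):dx=+1,dy=+1->C
  (1,6):dx=-5,dy=-4->C; (1,7):dx=-6,dy=-8->C; (2,3):dx=+4,dy=+4->C; (2,4):dx=+7,dy=+8->C
  (2,5):dx=+9,dy=+12->C; (2,6):dx=+3,dy=+7->C; (2,7):dx=+2,dy=+3->C; (3,4):dx=+3,dy=+4->C
  (3,5):dx=+5,dy=+8->C; (3,6):dx=-1,dy=+3->D; (3,7):dx=-2,dy=-1->C; (4,5):dx=+2,dy=+4->C
  (4,6):dx=-4,dy=-1->C; (4,7):dx=-5,dy=-5->C; (5,6):dx=-6,dy=-5->C; (5,7):dx=-7,dy=-9->C
  (6,7):dx=-1,dy=-4->C
Step 2: C = 20, D = 1, total pairs = 21.
Step 3: tau = (C - D)/(n(n-1)/2) = (20 - 1)/21 = 0.904762.
Step 4: Exact two-sided p-value (enumerate n! = 5040 permutations of y under H0): p = 0.002778.
Step 5: alpha = 0.05. reject H0.

tau_b = 0.9048 (C=20, D=1), p = 0.002778, reject H0.


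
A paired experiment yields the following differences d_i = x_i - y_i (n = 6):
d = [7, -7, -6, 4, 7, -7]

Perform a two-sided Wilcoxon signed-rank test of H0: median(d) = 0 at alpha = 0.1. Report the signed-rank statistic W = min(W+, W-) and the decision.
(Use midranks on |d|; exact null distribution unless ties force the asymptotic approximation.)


Step 1: Drop any zero differences (none here) and take |d_i|.
|d| = [7, 7, 6, 4, 7, 7]
Step 2: Midrank |d_i| (ties get averaged ranks).
ranks: |7|->4.5, |7|->4.5, |6|->2, |4|->1, |7|->4.5, |7|->4.5
Step 3: Attach original signs; sum ranks with positive sign and with negative sign.
W+ = 4.5 + 1 + 4.5 = 10
W- = 4.5 + 2 + 4.5 = 11
(Check: W+ + W- = 21 should equal n(n+1)/2 = 21.)
Step 4: Test statistic W = min(W+, W-) = 10.
Step 5: Ties in |d|, so use the tie-corrected normal approximation.
        E[W] = n(n+1)/4 = 6*7/4 = 10.5.
        Tie groups: |d|=7 (t=4); sum(t^3 - t) = 60.
        Var[W] = n(n+1)(2n+1)/24 - sum(t^3-t)/48 = 546/24 - 60/48 = 21.5.
        z = (W - E[W]) / sqrt(Var[W]) = (10 - 10.5) / 4.6368 = -0.1078.
        Two-sided p = 2*Phi(z) = 0.914128.
Step 6: alpha = 0.1. fail to reject H0.

W+ = 10, W- = 11, W = min = 10, p = 0.914128, fail to reject H0.


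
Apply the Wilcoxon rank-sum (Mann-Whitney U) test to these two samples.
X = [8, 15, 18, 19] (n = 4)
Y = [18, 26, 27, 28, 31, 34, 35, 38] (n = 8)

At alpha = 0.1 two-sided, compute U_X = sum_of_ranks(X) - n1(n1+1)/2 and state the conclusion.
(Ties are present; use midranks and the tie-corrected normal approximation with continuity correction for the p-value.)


Step 1: Combine and sort all 12 observations; assign midranks.
sorted (value, group): (8,X), (15,X), (18,X), (18,Y), (19,X), (26,Y), (27,Y), (28,Y), (31,Y), (34,Y), (35,Y), (38,Y)
ranks: 8->1, 15->2, 18->3.5, 18->3.5, 19->5, 26->6, 27->7, 28->8, 31->9, 34->10, 35->11, 38->12
Step 2: Rank sum for X: R1 = 1 + 2 + 3.5 + 5 = 11.5.
Step 3: U_X = R1 - n1(n1+1)/2 = 11.5 - 4*5/2 = 11.5 - 10 = 1.5.
       U_Y = n1*n2 - U_X = 32 - 1.5 = 30.5.
Step 4: Ties are present, so use the tie-corrected normal approximation (with continuity correction) for the p-value.
Step 5: p-value = 0.017221; compare to alpha = 0.1. reject H0.

U_X = 1.5, p = 0.017221, reject H0 at alpha = 0.1.


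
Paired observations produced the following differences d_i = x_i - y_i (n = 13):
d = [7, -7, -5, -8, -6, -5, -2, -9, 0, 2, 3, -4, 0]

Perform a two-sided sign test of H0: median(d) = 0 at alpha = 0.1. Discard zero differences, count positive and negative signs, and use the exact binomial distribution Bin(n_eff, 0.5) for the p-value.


Step 1: Discard zero differences. Original n = 13; n_eff = number of nonzero differences = 11.
Nonzero differences (with sign): +7, -7, -5, -8, -6, -5, -2, -9, +2, +3, -4
Step 2: Count signs: positive = 3, negative = 8.
Step 3: Under H0: P(positive) = 0.5, so the number of positives S ~ Bin(11, 0.5).
Step 4: Two-sided exact p-value = sum of Bin(11,0.5) probabilities at or below the observed probability = 0.226562.
Step 5: alpha = 0.1. fail to reject H0.

n_eff = 11, pos = 3, neg = 8, p = 0.226562, fail to reject H0.


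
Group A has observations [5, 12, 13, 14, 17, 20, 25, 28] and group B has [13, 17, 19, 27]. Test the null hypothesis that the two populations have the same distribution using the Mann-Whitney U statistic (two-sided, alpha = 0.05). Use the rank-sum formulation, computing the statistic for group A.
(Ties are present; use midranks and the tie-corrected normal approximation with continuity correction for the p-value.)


Step 1: Combine and sort all 12 observations; assign midranks.
sorted (value, group): (5,X), (12,X), (13,X), (13,Y), (14,X), (17,X), (17,Y), (19,Y), (20,X), (25,X), (27,Y), (28,X)
ranks: 5->1, 12->2, 13->3.5, 13->3.5, 14->5, 17->6.5, 17->6.5, 19->8, 20->9, 25->10, 27->11, 28->12
Step 2: Rank sum for X: R1 = 1 + 2 + 3.5 + 5 + 6.5 + 9 + 10 + 12 = 49.
Step 3: U_X = R1 - n1(n1+1)/2 = 49 - 8*9/2 = 49 - 36 = 13.
       U_Y = n1*n2 - U_X = 32 - 13 = 19.
Step 4: Ties are present, so use the tie-corrected normal approximation (with continuity correction) for the p-value.
Step 5: p-value = 0.670038; compare to alpha = 0.05. fail to reject H0.

U_X = 13, p = 0.670038, fail to reject H0 at alpha = 0.05.


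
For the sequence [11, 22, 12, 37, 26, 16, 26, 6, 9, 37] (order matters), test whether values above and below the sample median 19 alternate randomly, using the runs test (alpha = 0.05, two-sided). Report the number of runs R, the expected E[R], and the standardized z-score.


Step 1: Compute median = 19; label A = above, B = below.
Labels in order: BABAABABBA  (n_A = 5, n_B = 5)
Step 2: Count runs R = 8.
Step 3: Under H0 (random ordering), E[R] = 2*n_A*n_B/(n_A+n_B) + 1 = 2*5*5/10 + 1 = 6.0000.
        Var[R] = 2*n_A*n_B*(2*n_A*n_B - n_A - n_B) / ((n_A+n_B)^2 * (n_A+n_B-1)) = 2000/900 = 2.2222.
        SD[R] = 1.4907.
Step 4: Continuity-corrected z = (R - 0.5 - E[R]) / SD[R] = (8 - 0.5 - 6.0000) / 1.4907 = 1.0062.
Step 5: Two-sided p-value via normal approximation = 2*(1 - Phi(|z|)) = 0.314305.
Step 6: alpha = 0.05. fail to reject H0.

R = 8, z = 1.0062, p = 0.314305, fail to reject H0.


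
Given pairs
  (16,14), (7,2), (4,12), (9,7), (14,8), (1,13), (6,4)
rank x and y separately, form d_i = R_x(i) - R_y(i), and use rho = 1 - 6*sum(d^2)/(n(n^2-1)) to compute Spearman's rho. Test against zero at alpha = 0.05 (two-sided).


Step 1: Rank x and y separately (midranks; no ties here).
rank(x): 16->7, 7->4, 4->2, 9->5, 14->6, 1->1, 6->3
rank(y): 14->7, 2->1, 12->5, 7->3, 8->4, 13->6, 4->2
Step 2: d_i = R_x(i) - R_y(i); compute d_i^2.
  (7-7)^2=0, (4-1)^2=9, (2-5)^2=9, (5-3)^2=4, (6-4)^2=4, (1-6)^2=25, (3-2)^2=1
sum(d^2) = 52.
Step 3: rho = 1 - 6*52 / (7*(7^2 - 1)) = 1 - 312/336 = 0.071429.
Step 4: Under H0, t = rho * sqrt((n-2)/(1-rho^2)) = 0.1601 ~ t(5).
Step 5: Two-sided p-value from the t-distribution with 5 df = 0.879048.
Step 6: alpha = 0.05. fail to reject H0.

rho = 0.0714, p = 0.879048, fail to reject H0 at alpha = 0.05.


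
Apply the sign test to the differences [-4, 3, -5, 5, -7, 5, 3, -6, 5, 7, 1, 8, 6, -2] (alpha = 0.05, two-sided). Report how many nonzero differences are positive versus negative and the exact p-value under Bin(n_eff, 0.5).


Step 1: Discard zero differences. Original n = 14; n_eff = number of nonzero differences = 14.
Nonzero differences (with sign): -4, +3, -5, +5, -7, +5, +3, -6, +5, +7, +1, +8, +6, -2
Step 2: Count signs: positive = 9, negative = 5.
Step 3: Under H0: P(positive) = 0.5, so the number of positives S ~ Bin(14, 0.5).
Step 4: Two-sided exact p-value = sum of Bin(14,0.5) probabilities at or below the observed probability = 0.423950.
Step 5: alpha = 0.05. fail to reject H0.

n_eff = 14, pos = 9, neg = 5, p = 0.423950, fail to reject H0.


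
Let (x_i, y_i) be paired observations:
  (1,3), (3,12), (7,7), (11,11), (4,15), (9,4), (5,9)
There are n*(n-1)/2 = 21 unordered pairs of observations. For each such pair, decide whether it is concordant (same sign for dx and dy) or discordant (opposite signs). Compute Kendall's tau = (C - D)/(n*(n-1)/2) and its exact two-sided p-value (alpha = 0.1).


Step 1: Enumerate the 21 unordered pairs (i,j) with i<j and classify each by sign(x_j-x_i) * sign(y_j-y_i).
  (1,2):dx=+2,dy=+9->C; (1,3):dx=+6,dy=+4->C; (1,4):dx=+10,dy=+8->C; (1,5):dx=+3,dy=+12->C
  (1,6):dx=+8,dy=+1->C; (1,7):dx=+4,dy=+6->C; (2,3):dx=+4,dy=-5->D; (2,4):dx=+8,dy=-1->D
  (2,5):dx=+1,dy=+3->C; (2,6):dx=+6,dy=-8->D; (2,7):dx=+2,dy=-3->D; (3,4):dx=+4,dy=+4->C
  (3,5):dx=-3,dy=+8->D; (3,6):dx=+2,dy=-3->D; (3,7):dx=-2,dy=+2->D; (4,5):dx=-7,dy=+4->D
  (4,6):dx=-2,dy=-7->C; (4,7):dx=-6,dy=-2->C; (5,6):dx=+5,dy=-11->D; (5,7):dx=+1,dy=-6->D
  (6,7):dx=-4,dy=+5->D
Step 2: C = 10, D = 11, total pairs = 21.
Step 3: tau = (C - D)/(n(n-1)/2) = (10 - 11)/21 = -0.047619.
Step 4: Exact two-sided p-value (enumerate n! = 5040 permutations of y under H0): p = 1.000000.
Step 5: alpha = 0.1. fail to reject H0.

tau_b = -0.0476 (C=10, D=11), p = 1.000000, fail to reject H0.


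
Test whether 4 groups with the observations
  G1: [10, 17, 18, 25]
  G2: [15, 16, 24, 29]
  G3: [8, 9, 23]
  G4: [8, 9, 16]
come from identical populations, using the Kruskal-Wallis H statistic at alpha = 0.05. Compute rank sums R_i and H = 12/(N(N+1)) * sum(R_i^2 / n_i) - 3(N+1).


Step 1: Combine all N = 14 observations and assign midranks.
sorted (value, group, rank): (8,G3,1.5), (8,G4,1.5), (9,G3,3.5), (9,G4,3.5), (10,G1,5), (15,G2,6), (16,G2,7.5), (16,G4,7.5), (17,G1,9), (18,G1,10), (23,G3,11), (24,G2,12), (25,G1,13), (29,G2,14)
Step 2: Sum ranks within each group.
R_1 = 37 (n_1 = 4)
R_2 = 39.5 (n_2 = 4)
R_3 = 16 (n_3 = 3)
R_4 = 12.5 (n_4 = 3)
Step 3: H = 12/(N(N+1)) * sum(R_i^2/n_i) - 3(N+1)
     = 12/(14*15) * (37^2/4 + 39.5^2/4 + 16^2/3 + 12.5^2/3) - 3*15
     = 0.057143 * 869.729 - 45
     = 4.698810.
Step 4: Ties present; correction factor C = 1 - 18/(14^3 - 14) = 0.993407. Corrected H = 4.698810 / 0.993407 = 4.729996.
Step 5: Under H0, H ~ chi^2(3); p-value = 0.192670.
Step 6: alpha = 0.05. fail to reject H0.

H = 4.7300, df = 3, p = 0.192670, fail to reject H0.


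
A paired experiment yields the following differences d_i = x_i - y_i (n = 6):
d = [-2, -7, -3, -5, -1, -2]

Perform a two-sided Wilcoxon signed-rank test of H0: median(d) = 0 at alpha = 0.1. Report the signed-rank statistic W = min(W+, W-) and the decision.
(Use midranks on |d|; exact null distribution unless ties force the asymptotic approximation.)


Step 1: Drop any zero differences (none here) and take |d_i|.
|d| = [2, 7, 3, 5, 1, 2]
Step 2: Midrank |d_i| (ties get averaged ranks).
ranks: |2|->2.5, |7|->6, |3|->4, |5|->5, |1|->1, |2|->2.5
Step 3: Attach original signs; sum ranks with positive sign and with negative sign.
W+ = 0 = 0
W- = 2.5 + 6 + 4 + 5 + 1 + 2.5 = 21
(Check: W+ + W- = 21 should equal n(n+1)/2 = 21.)
Step 4: Test statistic W = min(W+, W-) = 0.
Step 5: Ties in |d|, so use the tie-corrected normal approximation.
        E[W] = n(n+1)/4 = 6*7/4 = 10.5.
        Tie groups: |d|=2 (t=2); sum(t^3 - t) = 6.
        Var[W] = n(n+1)(2n+1)/24 - sum(t^3-t)/48 = 546/24 - 6/48 = 22.625.
        z = (W - E[W]) / sqrt(Var[W]) = (0 - 10.5) / 4.7566 = -2.2075.
        Two-sided p = 2*Phi(z) = 0.027281.
Step 6: alpha = 0.1. reject H0.

W+ = 0, W- = 21, W = min = 0, p = 0.027281, reject H0.


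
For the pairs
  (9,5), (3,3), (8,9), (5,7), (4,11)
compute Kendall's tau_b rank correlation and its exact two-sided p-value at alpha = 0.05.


Step 1: Enumerate the 10 unordered pairs (i,j) with i<j and classify each by sign(x_j-x_i) * sign(y_j-y_i).
  (1,2):dx=-6,dy=-2->C; (1,3):dx=-1,dy=+4->D; (1,4):dx=-4,dy=+2->D; (1,5):dx=-5,dy=+6->D
  (2,3):dx=+5,dy=+6->C; (2,4):dx=+2,dy=+4->C; (2,5):dx=+1,dy=+8->C; (3,4):dx=-3,dy=-2->C
  (3,5):dx=-4,dy=+2->D; (4,5):dx=-1,dy=+4->D
Step 2: C = 5, D = 5, total pairs = 10.
Step 3: tau = (C - D)/(n(n-1)/2) = (5 - 5)/10 = 0.000000.
Step 4: Exact two-sided p-value (enumerate n! = 120 permutations of y under H0): p = 1.000000.
Step 5: alpha = 0.05. fail to reject H0.

tau_b = 0.0000 (C=5, D=5), p = 1.000000, fail to reject H0.


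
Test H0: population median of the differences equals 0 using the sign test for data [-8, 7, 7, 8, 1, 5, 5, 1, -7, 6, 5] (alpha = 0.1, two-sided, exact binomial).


Step 1: Discard zero differences. Original n = 11; n_eff = number of nonzero differences = 11.
Nonzero differences (with sign): -8, +7, +7, +8, +1, +5, +5, +1, -7, +6, +5
Step 2: Count signs: positive = 9, negative = 2.
Step 3: Under H0: P(positive) = 0.5, so the number of positives S ~ Bin(11, 0.5).
Step 4: Two-sided exact p-value = sum of Bin(11,0.5) probabilities at or below the observed probability = 0.065430.
Step 5: alpha = 0.1. reject H0.

n_eff = 11, pos = 9, neg = 2, p = 0.065430, reject H0.


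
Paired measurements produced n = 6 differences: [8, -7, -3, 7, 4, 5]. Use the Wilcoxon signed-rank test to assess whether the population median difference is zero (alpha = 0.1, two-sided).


Step 1: Drop any zero differences (none here) and take |d_i|.
|d| = [8, 7, 3, 7, 4, 5]
Step 2: Midrank |d_i| (ties get averaged ranks).
ranks: |8|->6, |7|->4.5, |3|->1, |7|->4.5, |4|->2, |5|->3
Step 3: Attach original signs; sum ranks with positive sign and with negative sign.
W+ = 6 + 4.5 + 2 + 3 = 15.5
W- = 4.5 + 1 = 5.5
(Check: W+ + W- = 21 should equal n(n+1)/2 = 21.)
Step 4: Test statistic W = min(W+, W-) = 5.5.
Step 5: Ties in |d|, so use the tie-corrected normal approximation.
        E[W] = n(n+1)/4 = 6*7/4 = 10.5.
        Tie groups: |d|=7 (t=2); sum(t^3 - t) = 6.
        Var[W] = n(n+1)(2n+1)/24 - sum(t^3-t)/48 = 546/24 - 6/48 = 22.625.
        z = (W - E[W]) / sqrt(Var[W]) = (5.5 - 10.5) / 4.7566 = -1.0512.
        Two-sided p = 2*Phi(z) = 0.293177.
Step 6: alpha = 0.1. fail to reject H0.

W+ = 15.5, W- = 5.5, W = min = 5.5, p = 0.293177, fail to reject H0.


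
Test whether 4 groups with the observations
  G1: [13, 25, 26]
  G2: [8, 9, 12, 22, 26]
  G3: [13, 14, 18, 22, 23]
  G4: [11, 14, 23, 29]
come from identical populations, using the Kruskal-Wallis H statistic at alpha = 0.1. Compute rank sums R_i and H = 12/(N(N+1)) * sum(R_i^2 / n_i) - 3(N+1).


Step 1: Combine all N = 17 observations and assign midranks.
sorted (value, group, rank): (8,G2,1), (9,G2,2), (11,G4,3), (12,G2,4), (13,G1,5.5), (13,G3,5.5), (14,G3,7.5), (14,G4,7.5), (18,G3,9), (22,G2,10.5), (22,G3,10.5), (23,G3,12.5), (23,G4,12.5), (25,G1,14), (26,G1,15.5), (26,G2,15.5), (29,G4,17)
Step 2: Sum ranks within each group.
R_1 = 35 (n_1 = 3)
R_2 = 33 (n_2 = 5)
R_3 = 45 (n_3 = 5)
R_4 = 40 (n_4 = 4)
Step 3: H = 12/(N(N+1)) * sum(R_i^2/n_i) - 3(N+1)
     = 12/(17*18) * (35^2/3 + 33^2/5 + 45^2/5 + 40^2/4) - 3*18
     = 0.039216 * 1431.13 - 54
     = 2.122876.
Step 4: Ties present; correction factor C = 1 - 30/(17^3 - 17) = 0.993873. Corrected H = 2.122876 / 0.993873 = 2.135964.
Step 5: Under H0, H ~ chi^2(3); p-value = 0.544671.
Step 6: alpha = 0.1. fail to reject H0.

H = 2.1360, df = 3, p = 0.544671, fail to reject H0.


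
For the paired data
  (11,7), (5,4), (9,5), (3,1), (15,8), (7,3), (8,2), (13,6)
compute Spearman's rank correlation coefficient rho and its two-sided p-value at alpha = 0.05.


Step 1: Rank x and y separately (midranks; no ties here).
rank(x): 11->6, 5->2, 9->5, 3->1, 15->8, 7->3, 8->4, 13->7
rank(y): 7->7, 4->4, 5->5, 1->1, 8->8, 3->3, 2->2, 6->6
Step 2: d_i = R_x(i) - R_y(i); compute d_i^2.
  (6-7)^2=1, (2-4)^2=4, (5-5)^2=0, (1-1)^2=0, (8-8)^2=0, (3-3)^2=0, (4-2)^2=4, (7-6)^2=1
sum(d^2) = 10.
Step 3: rho = 1 - 6*10 / (8*(8^2 - 1)) = 1 - 60/504 = 0.880952.
Step 4: Under H0, t = rho * sqrt((n-2)/(1-rho^2)) = 4.5601 ~ t(6).
Step 5: Two-sided p-value from the t-distribution with 6 df = 0.003850.
Step 6: alpha = 0.05. reject H0.

rho = 0.8810, p = 0.003850, reject H0 at alpha = 0.05.


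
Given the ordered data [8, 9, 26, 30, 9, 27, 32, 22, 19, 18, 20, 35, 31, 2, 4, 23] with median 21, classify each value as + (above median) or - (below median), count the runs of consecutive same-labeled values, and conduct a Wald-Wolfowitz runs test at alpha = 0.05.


Step 1: Compute median = 21; label A = above, B = below.
Labels in order: BBAABAAABBBAABBA  (n_A = 8, n_B = 8)
Step 2: Count runs R = 8.
Step 3: Under H0 (random ordering), E[R] = 2*n_A*n_B/(n_A+n_B) + 1 = 2*8*8/16 + 1 = 9.0000.
        Var[R] = 2*n_A*n_B*(2*n_A*n_B - n_A - n_B) / ((n_A+n_B)^2 * (n_A+n_B-1)) = 14336/3840 = 3.7333.
        SD[R] = 1.9322.
Step 4: Continuity-corrected z = (R + 0.5 - E[R]) / SD[R] = (8 + 0.5 - 9.0000) / 1.9322 = -0.2588.
Step 5: Two-sided p-value via normal approximation = 2*(1 - Phi(|z|)) = 0.795809.
Step 6: alpha = 0.05. fail to reject H0.

R = 8, z = -0.2588, p = 0.795809, fail to reject H0.


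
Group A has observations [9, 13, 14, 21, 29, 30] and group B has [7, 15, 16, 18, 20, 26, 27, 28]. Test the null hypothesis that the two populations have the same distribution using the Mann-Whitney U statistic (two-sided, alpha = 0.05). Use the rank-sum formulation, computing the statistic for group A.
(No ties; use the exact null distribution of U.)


Step 1: Combine and sort all 14 observations; assign midranks.
sorted (value, group): (7,Y), (9,X), (13,X), (14,X), (15,Y), (16,Y), (18,Y), (20,Y), (21,X), (26,Y), (27,Y), (28,Y), (29,X), (30,X)
ranks: 7->1, 9->2, 13->3, 14->4, 15->5, 16->6, 18->7, 20->8, 21->9, 26->10, 27->11, 28->12, 29->13, 30->14
Step 2: Rank sum for X: R1 = 2 + 3 + 4 + 9 + 13 + 14 = 45.
Step 3: U_X = R1 - n1(n1+1)/2 = 45 - 6*7/2 = 45 - 21 = 24.
       U_Y = n1*n2 - U_X = 48 - 24 = 24.
Step 4: No ties, so the exact null distribution of U (based on enumerating the C(14,6) = 3003 equally likely rank assignments) gives the two-sided p-value.
Step 5: p-value = 1.000000; compare to alpha = 0.05. fail to reject H0.

U_X = 24, p = 1.000000, fail to reject H0 at alpha = 0.05.


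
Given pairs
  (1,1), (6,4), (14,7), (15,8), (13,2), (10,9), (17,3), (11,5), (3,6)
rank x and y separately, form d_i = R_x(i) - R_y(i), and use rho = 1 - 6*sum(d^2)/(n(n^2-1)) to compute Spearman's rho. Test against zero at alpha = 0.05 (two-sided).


Step 1: Rank x and y separately (midranks; no ties here).
rank(x): 1->1, 6->3, 14->7, 15->8, 13->6, 10->4, 17->9, 11->5, 3->2
rank(y): 1->1, 4->4, 7->7, 8->8, 2->2, 9->9, 3->3, 5->5, 6->6
Step 2: d_i = R_x(i) - R_y(i); compute d_i^2.
  (1-1)^2=0, (3-4)^2=1, (7-7)^2=0, (8-8)^2=0, (6-2)^2=16, (4-9)^2=25, (9-3)^2=36, (5-5)^2=0, (2-6)^2=16
sum(d^2) = 94.
Step 3: rho = 1 - 6*94 / (9*(9^2 - 1)) = 1 - 564/720 = 0.216667.
Step 4: Under H0, t = rho * sqrt((n-2)/(1-rho^2)) = 0.5872 ~ t(7).
Step 5: Two-sided p-value from the t-distribution with 7 df = 0.575515.
Step 6: alpha = 0.05. fail to reject H0.

rho = 0.2167, p = 0.575515, fail to reject H0 at alpha = 0.05.


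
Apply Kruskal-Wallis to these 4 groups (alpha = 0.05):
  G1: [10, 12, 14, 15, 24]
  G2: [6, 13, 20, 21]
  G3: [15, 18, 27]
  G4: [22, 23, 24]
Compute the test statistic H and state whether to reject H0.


Step 1: Combine all N = 15 observations and assign midranks.
sorted (value, group, rank): (6,G2,1), (10,G1,2), (12,G1,3), (13,G2,4), (14,G1,5), (15,G1,6.5), (15,G3,6.5), (18,G3,8), (20,G2,9), (21,G2,10), (22,G4,11), (23,G4,12), (24,G1,13.5), (24,G4,13.5), (27,G3,15)
Step 2: Sum ranks within each group.
R_1 = 30 (n_1 = 5)
R_2 = 24 (n_2 = 4)
R_3 = 29.5 (n_3 = 3)
R_4 = 36.5 (n_4 = 3)
Step 3: H = 12/(N(N+1)) * sum(R_i^2/n_i) - 3(N+1)
     = 12/(15*16) * (30^2/5 + 24^2/4 + 29.5^2/3 + 36.5^2/3) - 3*16
     = 0.050000 * 1058.17 - 48
     = 4.908333.
Step 4: Ties present; correction factor C = 1 - 12/(15^3 - 15) = 0.996429. Corrected H = 4.908333 / 0.996429 = 4.925926.
Step 5: Under H0, H ~ chi^2(3); p-value = 0.177302.
Step 6: alpha = 0.05. fail to reject H0.

H = 4.9259, df = 3, p = 0.177302, fail to reject H0.


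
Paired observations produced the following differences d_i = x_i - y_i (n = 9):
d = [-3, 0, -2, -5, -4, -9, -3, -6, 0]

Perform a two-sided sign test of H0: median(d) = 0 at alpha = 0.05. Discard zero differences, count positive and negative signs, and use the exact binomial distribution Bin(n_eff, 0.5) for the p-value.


Step 1: Discard zero differences. Original n = 9; n_eff = number of nonzero differences = 7.
Nonzero differences (with sign): -3, -2, -5, -4, -9, -3, -6
Step 2: Count signs: positive = 0, negative = 7.
Step 3: Under H0: P(positive) = 0.5, so the number of positives S ~ Bin(7, 0.5).
Step 4: Two-sided exact p-value = sum of Bin(7,0.5) probabilities at or below the observed probability = 0.015625.
Step 5: alpha = 0.05. reject H0.

n_eff = 7, pos = 0, neg = 7, p = 0.015625, reject H0.


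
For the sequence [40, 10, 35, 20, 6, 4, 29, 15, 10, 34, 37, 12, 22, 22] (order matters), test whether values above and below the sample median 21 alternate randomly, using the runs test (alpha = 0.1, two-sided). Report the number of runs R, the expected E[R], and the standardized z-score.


Step 1: Compute median = 21; label A = above, B = below.
Labels in order: ABABBBABBAABAA  (n_A = 7, n_B = 7)
Step 2: Count runs R = 9.
Step 3: Under H0 (random ordering), E[R] = 2*n_A*n_B/(n_A+n_B) + 1 = 2*7*7/14 + 1 = 8.0000.
        Var[R] = 2*n_A*n_B*(2*n_A*n_B - n_A - n_B) / ((n_A+n_B)^2 * (n_A+n_B-1)) = 8232/2548 = 3.2308.
        SD[R] = 1.7974.
Step 4: Continuity-corrected z = (R - 0.5 - E[R]) / SD[R] = (9 - 0.5 - 8.0000) / 1.7974 = 0.2782.
Step 5: Two-sided p-value via normal approximation = 2*(1 - Phi(|z|)) = 0.780879.
Step 6: alpha = 0.1. fail to reject H0.

R = 9, z = 0.2782, p = 0.780879, fail to reject H0.


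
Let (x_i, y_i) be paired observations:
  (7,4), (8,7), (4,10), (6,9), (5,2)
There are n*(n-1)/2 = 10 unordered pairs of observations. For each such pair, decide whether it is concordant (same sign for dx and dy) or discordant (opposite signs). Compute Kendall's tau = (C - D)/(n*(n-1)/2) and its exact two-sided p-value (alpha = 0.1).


Step 1: Enumerate the 10 unordered pairs (i,j) with i<j and classify each by sign(x_j-x_i) * sign(y_j-y_i).
  (1,2):dx=+1,dy=+3->C; (1,3):dx=-3,dy=+6->D; (1,4):dx=-1,dy=+5->D; (1,5):dx=-2,dy=-2->C
  (2,3):dx=-4,dy=+3->D; (2,4):dx=-2,dy=+2->D; (2,5):dx=-3,dy=-5->C; (3,4):dx=+2,dy=-1->D
  (3,5):dx=+1,dy=-8->D; (4,5):dx=-1,dy=-7->C
Step 2: C = 4, D = 6, total pairs = 10.
Step 3: tau = (C - D)/(n(n-1)/2) = (4 - 6)/10 = -0.200000.
Step 4: Exact two-sided p-value (enumerate n! = 120 permutations of y under H0): p = 0.816667.
Step 5: alpha = 0.1. fail to reject H0.

tau_b = -0.2000 (C=4, D=6), p = 0.816667, fail to reject H0.


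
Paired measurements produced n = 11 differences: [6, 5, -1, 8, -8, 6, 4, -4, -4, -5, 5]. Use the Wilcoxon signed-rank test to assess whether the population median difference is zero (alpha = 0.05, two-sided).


Step 1: Drop any zero differences (none here) and take |d_i|.
|d| = [6, 5, 1, 8, 8, 6, 4, 4, 4, 5, 5]
Step 2: Midrank |d_i| (ties get averaged ranks).
ranks: |6|->8.5, |5|->6, |1|->1, |8|->10.5, |8|->10.5, |6|->8.5, |4|->3, |4|->3, |4|->3, |5|->6, |5|->6
Step 3: Attach original signs; sum ranks with positive sign and with negative sign.
W+ = 8.5 + 6 + 10.5 + 8.5 + 3 + 6 = 42.5
W- = 1 + 10.5 + 3 + 3 + 6 = 23.5
(Check: W+ + W- = 66 should equal n(n+1)/2 = 66.)
Step 4: Test statistic W = min(W+, W-) = 23.5.
Step 5: Ties in |d|, so use the tie-corrected normal approximation.
        E[W] = n(n+1)/4 = 11*12/4 = 33.
        Tie groups: |d|=4 (t=3), |d|=5 (t=3), |d|=6 (t=2), |d|=8 (t=2); sum(t^3 - t) = 60.
        Var[W] = n(n+1)(2n+1)/24 - sum(t^3-t)/48 = 3036/24 - 60/48 = 125.25.
        z = (W - E[W]) / sqrt(Var[W]) = (23.5 - 33) / 11.1915 = -0.8489.
        Two-sided p = 2*Phi(z) = 0.395961.
Step 6: alpha = 0.05. fail to reject H0.

W+ = 42.5, W- = 23.5, W = min = 23.5, p = 0.395961, fail to reject H0.


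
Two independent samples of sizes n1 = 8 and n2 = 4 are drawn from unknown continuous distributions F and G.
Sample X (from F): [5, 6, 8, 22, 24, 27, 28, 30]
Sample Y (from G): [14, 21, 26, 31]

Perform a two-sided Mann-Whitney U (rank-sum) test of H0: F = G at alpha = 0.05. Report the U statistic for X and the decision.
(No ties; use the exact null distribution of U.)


Step 1: Combine and sort all 12 observations; assign midranks.
sorted (value, group): (5,X), (6,X), (8,X), (14,Y), (21,Y), (22,X), (24,X), (26,Y), (27,X), (28,X), (30,X), (31,Y)
ranks: 5->1, 6->2, 8->3, 14->4, 21->5, 22->6, 24->7, 26->8, 27->9, 28->10, 30->11, 31->12
Step 2: Rank sum for X: R1 = 1 + 2 + 3 + 6 + 7 + 9 + 10 + 11 = 49.
Step 3: U_X = R1 - n1(n1+1)/2 = 49 - 8*9/2 = 49 - 36 = 13.
       U_Y = n1*n2 - U_X = 32 - 13 = 19.
Step 4: No ties, so the exact null distribution of U (based on enumerating the C(12,8) = 495 equally likely rank assignments) gives the two-sided p-value.
Step 5: p-value = 0.682828; compare to alpha = 0.05. fail to reject H0.

U_X = 13, p = 0.682828, fail to reject H0 at alpha = 0.05.


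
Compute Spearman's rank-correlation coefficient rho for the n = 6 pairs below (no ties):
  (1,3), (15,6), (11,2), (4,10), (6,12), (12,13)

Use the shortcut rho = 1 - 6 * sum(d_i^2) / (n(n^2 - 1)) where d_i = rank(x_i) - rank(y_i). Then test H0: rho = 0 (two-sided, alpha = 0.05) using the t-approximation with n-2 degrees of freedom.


Step 1: Rank x and y separately (midranks; no ties here).
rank(x): 1->1, 15->6, 11->4, 4->2, 6->3, 12->5
rank(y): 3->2, 6->3, 2->1, 10->4, 12->5, 13->6
Step 2: d_i = R_x(i) - R_y(i); compute d_i^2.
  (1-2)^2=1, (6-3)^2=9, (4-1)^2=9, (2-4)^2=4, (3-5)^2=4, (5-6)^2=1
sum(d^2) = 28.
Step 3: rho = 1 - 6*28 / (6*(6^2 - 1)) = 1 - 168/210 = 0.200000.
Step 4: Under H0, t = rho * sqrt((n-2)/(1-rho^2)) = 0.4082 ~ t(4).
Step 5: Two-sided p-value from the t-distribution with 4 df = 0.704000.
Step 6: alpha = 0.05. fail to reject H0.

rho = 0.2000, p = 0.704000, fail to reject H0 at alpha = 0.05.


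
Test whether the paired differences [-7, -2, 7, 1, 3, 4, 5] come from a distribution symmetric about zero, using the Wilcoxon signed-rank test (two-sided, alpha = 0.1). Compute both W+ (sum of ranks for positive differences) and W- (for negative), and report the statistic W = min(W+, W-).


Step 1: Drop any zero differences (none here) and take |d_i|.
|d| = [7, 2, 7, 1, 3, 4, 5]
Step 2: Midrank |d_i| (ties get averaged ranks).
ranks: |7|->6.5, |2|->2, |7|->6.5, |1|->1, |3|->3, |4|->4, |5|->5
Step 3: Attach original signs; sum ranks with positive sign and with negative sign.
W+ = 6.5 + 1 + 3 + 4 + 5 = 19.5
W- = 6.5 + 2 = 8.5
(Check: W+ + W- = 28 should equal n(n+1)/2 = 28.)
Step 4: Test statistic W = min(W+, W-) = 8.5.
Step 5: Ties in |d|, so use the tie-corrected normal approximation.
        E[W] = n(n+1)/4 = 7*8/4 = 14.
        Tie groups: |d|=7 (t=2); sum(t^3 - t) = 6.
        Var[W] = n(n+1)(2n+1)/24 - sum(t^3-t)/48 = 840/24 - 6/48 = 34.875.
        z = (W - E[W]) / sqrt(Var[W]) = (8.5 - 14) / 5.9055 = -0.9313.
        Two-sided p = 2*Phi(z) = 0.351681.
Step 6: alpha = 0.1. fail to reject H0.

W+ = 19.5, W- = 8.5, W = min = 8.5, p = 0.351681, fail to reject H0.


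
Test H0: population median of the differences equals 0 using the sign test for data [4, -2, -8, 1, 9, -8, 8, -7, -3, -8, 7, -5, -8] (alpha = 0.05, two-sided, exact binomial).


Step 1: Discard zero differences. Original n = 13; n_eff = number of nonzero differences = 13.
Nonzero differences (with sign): +4, -2, -8, +1, +9, -8, +8, -7, -3, -8, +7, -5, -8
Step 2: Count signs: positive = 5, negative = 8.
Step 3: Under H0: P(positive) = 0.5, so the number of positives S ~ Bin(13, 0.5).
Step 4: Two-sided exact p-value = sum of Bin(13,0.5) probabilities at or below the observed probability = 0.581055.
Step 5: alpha = 0.05. fail to reject H0.

n_eff = 13, pos = 5, neg = 8, p = 0.581055, fail to reject H0.


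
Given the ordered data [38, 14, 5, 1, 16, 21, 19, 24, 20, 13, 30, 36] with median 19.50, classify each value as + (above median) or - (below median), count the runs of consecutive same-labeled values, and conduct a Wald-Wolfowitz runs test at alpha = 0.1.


Step 1: Compute median = 19.50; label A = above, B = below.
Labels in order: ABBBBABAABAA  (n_A = 6, n_B = 6)
Step 2: Count runs R = 7.
Step 3: Under H0 (random ordering), E[R] = 2*n_A*n_B/(n_A+n_B) + 1 = 2*6*6/12 + 1 = 7.0000.
        Var[R] = 2*n_A*n_B*(2*n_A*n_B - n_A - n_B) / ((n_A+n_B)^2 * (n_A+n_B-1)) = 4320/1584 = 2.7273.
        SD[R] = 1.6514.
Step 4: R = E[R], so z = 0 with no continuity correction.
Step 5: Two-sided p-value via normal approximation = 2*(1 - Phi(|z|)) = 1.000000.
Step 6: alpha = 0.1. fail to reject H0.

R = 7, z = 0.0000, p = 1.000000, fail to reject H0.


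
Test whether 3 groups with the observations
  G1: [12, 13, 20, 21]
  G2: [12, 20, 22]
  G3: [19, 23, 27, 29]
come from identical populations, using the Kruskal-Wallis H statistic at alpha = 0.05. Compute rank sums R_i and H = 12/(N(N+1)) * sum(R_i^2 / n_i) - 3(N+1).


Step 1: Combine all N = 11 observations and assign midranks.
sorted (value, group, rank): (12,G1,1.5), (12,G2,1.5), (13,G1,3), (19,G3,4), (20,G1,5.5), (20,G2,5.5), (21,G1,7), (22,G2,8), (23,G3,9), (27,G3,10), (29,G3,11)
Step 2: Sum ranks within each group.
R_1 = 17 (n_1 = 4)
R_2 = 15 (n_2 = 3)
R_3 = 34 (n_3 = 4)
Step 3: H = 12/(N(N+1)) * sum(R_i^2/n_i) - 3(N+1)
     = 12/(11*12) * (17^2/4 + 15^2/3 + 34^2/4) - 3*12
     = 0.090909 * 436.25 - 36
     = 3.659091.
Step 4: Ties present; correction factor C = 1 - 12/(11^3 - 11) = 0.990909. Corrected H = 3.659091 / 0.990909 = 3.692661.
Step 5: Under H0, H ~ chi^2(2); p-value = 0.157815.
Step 6: alpha = 0.05. fail to reject H0.

H = 3.6927, df = 2, p = 0.157815, fail to reject H0.


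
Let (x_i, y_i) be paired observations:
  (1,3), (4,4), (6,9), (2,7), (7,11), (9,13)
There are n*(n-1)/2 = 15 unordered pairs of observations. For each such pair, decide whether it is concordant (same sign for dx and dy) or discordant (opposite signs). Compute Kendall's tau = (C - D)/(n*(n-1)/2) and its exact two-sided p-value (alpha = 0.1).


Step 1: Enumerate the 15 unordered pairs (i,j) with i<j and classify each by sign(x_j-x_i) * sign(y_j-y_i).
  (1,2):dx=+3,dy=+1->C; (1,3):dx=+5,dy=+6->C; (1,4):dx=+1,dy=+4->C; (1,5):dx=+6,dy=+8->C
  (1,6):dx=+8,dy=+10->C; (2,3):dx=+2,dy=+5->C; (2,4):dx=-2,dy=+3->D; (2,5):dx=+3,dy=+7->C
  (2,6):dx=+5,dy=+9->C; (3,4):dx=-4,dy=-2->C; (3,5):dx=+1,dy=+2->C; (3,6):dx=+3,dy=+4->C
  (4,5):dx=+5,dy=+4->C; (4,6):dx=+7,dy=+6->C; (5,6):dx=+2,dy=+2->C
Step 2: C = 14, D = 1, total pairs = 15.
Step 3: tau = (C - D)/(n(n-1)/2) = (14 - 1)/15 = 0.866667.
Step 4: Exact two-sided p-value (enumerate n! = 720 permutations of y under H0): p = 0.016667.
Step 5: alpha = 0.1. reject H0.

tau_b = 0.8667 (C=14, D=1), p = 0.016667, reject H0.


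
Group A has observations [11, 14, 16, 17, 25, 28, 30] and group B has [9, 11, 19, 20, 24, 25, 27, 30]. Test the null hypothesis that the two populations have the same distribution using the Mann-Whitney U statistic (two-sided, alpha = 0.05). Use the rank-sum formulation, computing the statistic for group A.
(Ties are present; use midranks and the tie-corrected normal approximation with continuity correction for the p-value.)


Step 1: Combine and sort all 15 observations; assign midranks.
sorted (value, group): (9,Y), (11,X), (11,Y), (14,X), (16,X), (17,X), (19,Y), (20,Y), (24,Y), (25,X), (25,Y), (27,Y), (28,X), (30,X), (30,Y)
ranks: 9->1, 11->2.5, 11->2.5, 14->4, 16->5, 17->6, 19->7, 20->8, 24->9, 25->10.5, 25->10.5, 27->12, 28->13, 30->14.5, 30->14.5
Step 2: Rank sum for X: R1 = 2.5 + 4 + 5 + 6 + 10.5 + 13 + 14.5 = 55.5.
Step 3: U_X = R1 - n1(n1+1)/2 = 55.5 - 7*8/2 = 55.5 - 28 = 27.5.
       U_Y = n1*n2 - U_X = 56 - 27.5 = 28.5.
Step 4: Ties are present, so use the tie-corrected normal approximation (with continuity correction) for the p-value.
Step 5: p-value = 1.000000; compare to alpha = 0.05. fail to reject H0.

U_X = 27.5, p = 1.000000, fail to reject H0 at alpha = 0.05.


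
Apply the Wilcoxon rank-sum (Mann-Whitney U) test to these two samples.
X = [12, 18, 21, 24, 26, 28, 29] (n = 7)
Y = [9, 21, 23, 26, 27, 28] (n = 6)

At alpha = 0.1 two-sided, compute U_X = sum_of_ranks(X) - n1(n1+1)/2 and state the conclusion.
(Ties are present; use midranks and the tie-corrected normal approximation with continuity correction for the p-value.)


Step 1: Combine and sort all 13 observations; assign midranks.
sorted (value, group): (9,Y), (12,X), (18,X), (21,X), (21,Y), (23,Y), (24,X), (26,X), (26,Y), (27,Y), (28,X), (28,Y), (29,X)
ranks: 9->1, 12->2, 18->3, 21->4.5, 21->4.5, 23->6, 24->7, 26->8.5, 26->8.5, 27->10, 28->11.5, 28->11.5, 29->13
Step 2: Rank sum for X: R1 = 2 + 3 + 4.5 + 7 + 8.5 + 11.5 + 13 = 49.5.
Step 3: U_X = R1 - n1(n1+1)/2 = 49.5 - 7*8/2 = 49.5 - 28 = 21.5.
       U_Y = n1*n2 - U_X = 42 - 21.5 = 20.5.
Step 4: Ties are present, so use the tie-corrected normal approximation (with continuity correction) for the p-value.
Step 5: p-value = 1.000000; compare to alpha = 0.1. fail to reject H0.

U_X = 21.5, p = 1.000000, fail to reject H0 at alpha = 0.1.


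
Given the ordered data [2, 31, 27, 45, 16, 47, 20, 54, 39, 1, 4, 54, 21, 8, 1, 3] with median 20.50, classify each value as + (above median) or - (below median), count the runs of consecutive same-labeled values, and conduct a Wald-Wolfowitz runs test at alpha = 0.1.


Step 1: Compute median = 20.50; label A = above, B = below.
Labels in order: BAAABABAABBAABBB  (n_A = 8, n_B = 8)
Step 2: Count runs R = 9.
Step 3: Under H0 (random ordering), E[R] = 2*n_A*n_B/(n_A+n_B) + 1 = 2*8*8/16 + 1 = 9.0000.
        Var[R] = 2*n_A*n_B*(2*n_A*n_B - n_A - n_B) / ((n_A+n_B)^2 * (n_A+n_B-1)) = 14336/3840 = 3.7333.
        SD[R] = 1.9322.
Step 4: R = E[R], so z = 0 with no continuity correction.
Step 5: Two-sided p-value via normal approximation = 2*(1 - Phi(|z|)) = 1.000000.
Step 6: alpha = 0.1. fail to reject H0.

R = 9, z = 0.0000, p = 1.000000, fail to reject H0.


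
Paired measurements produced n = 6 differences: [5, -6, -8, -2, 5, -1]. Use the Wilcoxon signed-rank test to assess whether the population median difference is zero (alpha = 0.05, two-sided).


Step 1: Drop any zero differences (none here) and take |d_i|.
|d| = [5, 6, 8, 2, 5, 1]
Step 2: Midrank |d_i| (ties get averaged ranks).
ranks: |5|->3.5, |6|->5, |8|->6, |2|->2, |5|->3.5, |1|->1
Step 3: Attach original signs; sum ranks with positive sign and with negative sign.
W+ = 3.5 + 3.5 = 7
W- = 5 + 6 + 2 + 1 = 14
(Check: W+ + W- = 21 should equal n(n+1)/2 = 21.)
Step 4: Test statistic W = min(W+, W-) = 7.
Step 5: Ties in |d|, so use the tie-corrected normal approximation.
        E[W] = n(n+1)/4 = 6*7/4 = 10.5.
        Tie groups: |d|=5 (t=2); sum(t^3 - t) = 6.
        Var[W] = n(n+1)(2n+1)/24 - sum(t^3-t)/48 = 546/24 - 6/48 = 22.625.
        z = (W - E[W]) / sqrt(Var[W]) = (7 - 10.5) / 4.7566 = -0.7358.
        Two-sided p = 2*Phi(z) = 0.461838.
Step 6: alpha = 0.05. fail to reject H0.

W+ = 7, W- = 14, W = min = 7, p = 0.461838, fail to reject H0.


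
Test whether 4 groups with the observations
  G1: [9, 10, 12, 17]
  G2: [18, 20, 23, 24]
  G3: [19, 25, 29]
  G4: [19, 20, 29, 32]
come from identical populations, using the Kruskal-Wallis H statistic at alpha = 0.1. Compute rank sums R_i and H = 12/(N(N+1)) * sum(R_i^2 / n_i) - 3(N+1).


Step 1: Combine all N = 15 observations and assign midranks.
sorted (value, group, rank): (9,G1,1), (10,G1,2), (12,G1,3), (17,G1,4), (18,G2,5), (19,G3,6.5), (19,G4,6.5), (20,G2,8.5), (20,G4,8.5), (23,G2,10), (24,G2,11), (25,G3,12), (29,G3,13.5), (29,G4,13.5), (32,G4,15)
Step 2: Sum ranks within each group.
R_1 = 10 (n_1 = 4)
R_2 = 34.5 (n_2 = 4)
R_3 = 32 (n_3 = 3)
R_4 = 43.5 (n_4 = 4)
Step 3: H = 12/(N(N+1)) * sum(R_i^2/n_i) - 3(N+1)
     = 12/(15*16) * (10^2/4 + 34.5^2/4 + 32^2/3 + 43.5^2/4) - 3*16
     = 0.050000 * 1136.96 - 48
     = 8.847917.
Step 4: Ties present; correction factor C = 1 - 18/(15^3 - 15) = 0.994643. Corrected H = 8.847917 / 0.994643 = 8.895572.
Step 5: Under H0, H ~ chi^2(3); p-value = 0.030712.
Step 6: alpha = 0.1. reject H0.

H = 8.8956, df = 3, p = 0.030712, reject H0.


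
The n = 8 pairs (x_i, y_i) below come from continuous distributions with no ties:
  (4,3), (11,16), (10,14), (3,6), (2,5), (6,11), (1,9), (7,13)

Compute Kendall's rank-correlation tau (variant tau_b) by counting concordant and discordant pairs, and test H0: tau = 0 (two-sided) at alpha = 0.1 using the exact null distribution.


Step 1: Enumerate the 28 unordered pairs (i,j) with i<j and classify each by sign(x_j-x_i) * sign(y_j-y_i).
  (1,2):dx=+7,dy=+13->C; (1,3):dx=+6,dy=+11->C; (1,4):dx=-1,dy=+3->D; (1,5):dx=-2,dy=+2->D
  (1,6):dx=+2,dy=+8->C; (1,7):dx=-3,dy=+6->D; (1,8):dx=+3,dy=+10->C; (2,3):dx=-1,dy=-2->C
  (2,4):dx=-8,dy=-10->C; (2,5):dx=-9,dy=-11->C; (2,6):dx=-5,dy=-5->C; (2,7):dx=-10,dy=-7->C
  (2,8):dx=-4,dy=-3->C; (3,4):dx=-7,dy=-8->C; (3,5):dx=-8,dy=-9->C; (3,6):dx=-4,dy=-3->C
  (3,7):dx=-9,dy=-5->C; (3,8):dx=-3,dy=-1->C; (4,5):dx=-1,dy=-1->C; (4,6):dx=+3,dy=+5->C
  (4,7):dx=-2,dy=+3->D; (4,8):dx=+4,dy=+7->C; (5,6):dx=+4,dy=+6->C; (5,7):dx=-1,dy=+4->D
  (5,8):dx=+5,dy=+8->C; (6,7):dx=-5,dy=-2->C; (6,8):dx=+1,dy=+2->C; (7,8):dx=+6,dy=+4->C
Step 2: C = 23, D = 5, total pairs = 28.
Step 3: tau = (C - D)/(n(n-1)/2) = (23 - 5)/28 = 0.642857.
Step 4: Exact two-sided p-value (enumerate n! = 40320 permutations of y under H0): p = 0.031151.
Step 5: alpha = 0.1. reject H0.

tau_b = 0.6429 (C=23, D=5), p = 0.031151, reject H0.


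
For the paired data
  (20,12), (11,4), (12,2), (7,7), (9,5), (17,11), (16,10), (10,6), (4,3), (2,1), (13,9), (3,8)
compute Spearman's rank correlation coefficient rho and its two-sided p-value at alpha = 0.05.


Step 1: Rank x and y separately (midranks; no ties here).
rank(x): 20->12, 11->7, 12->8, 7->4, 9->5, 17->11, 16->10, 10->6, 4->3, 2->1, 13->9, 3->2
rank(y): 12->12, 4->4, 2->2, 7->7, 5->5, 11->11, 10->10, 6->6, 3->3, 1->1, 9->9, 8->8
Step 2: d_i = R_x(i) - R_y(i); compute d_i^2.
  (12-12)^2=0, (7-4)^2=9, (8-2)^2=36, (4-7)^2=9, (5-5)^2=0, (11-11)^2=0, (10-10)^2=0, (6-6)^2=0, (3-3)^2=0, (1-1)^2=0, (9-9)^2=0, (2-8)^2=36
sum(d^2) = 90.
Step 3: rho = 1 - 6*90 / (12*(12^2 - 1)) = 1 - 540/1716 = 0.685315.
Step 4: Under H0, t = rho * sqrt((n-2)/(1-rho^2)) = 2.9759 ~ t(10).
Step 5: Two-sided p-value from the t-distribution with 10 df = 0.013906.
Step 6: alpha = 0.05. reject H0.

rho = 0.6853, p = 0.013906, reject H0 at alpha = 0.05.


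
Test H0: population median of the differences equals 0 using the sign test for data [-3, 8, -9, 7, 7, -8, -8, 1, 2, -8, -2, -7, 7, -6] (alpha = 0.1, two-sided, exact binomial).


Step 1: Discard zero differences. Original n = 14; n_eff = number of nonzero differences = 14.
Nonzero differences (with sign): -3, +8, -9, +7, +7, -8, -8, +1, +2, -8, -2, -7, +7, -6
Step 2: Count signs: positive = 6, negative = 8.
Step 3: Under H0: P(positive) = 0.5, so the number of positives S ~ Bin(14, 0.5).
Step 4: Two-sided exact p-value = sum of Bin(14,0.5) probabilities at or below the observed probability = 0.790527.
Step 5: alpha = 0.1. fail to reject H0.

n_eff = 14, pos = 6, neg = 8, p = 0.790527, fail to reject H0.


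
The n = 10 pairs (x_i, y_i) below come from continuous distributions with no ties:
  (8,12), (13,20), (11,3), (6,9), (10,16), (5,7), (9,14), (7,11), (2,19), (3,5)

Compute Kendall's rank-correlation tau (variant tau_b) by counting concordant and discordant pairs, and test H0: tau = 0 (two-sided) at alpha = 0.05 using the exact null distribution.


Step 1: Enumerate the 45 unordered pairs (i,j) with i<j and classify each by sign(x_j-x_i) * sign(y_j-y_i).
  (1,2):dx=+5,dy=+8->C; (1,3):dx=+3,dy=-9->D; (1,4):dx=-2,dy=-3->C; (1,5):dx=+2,dy=+4->C
  (1,6):dx=-3,dy=-5->C; (1,7):dx=+1,dy=+2->C; (1,8):dx=-1,dy=-1->C; (1,9):dx=-6,dy=+7->D
  (1,10):dx=-5,dy=-7->C; (2,3):dx=-2,dy=-17->C; (2,4):dx=-7,dy=-11->C; (2,5):dx=-3,dy=-4->C
  (2,6):dx=-8,dy=-13->C; (2,7):dx=-4,dy=-6->C; (2,8):dx=-6,dy=-9->C; (2,9):dx=-11,dy=-1->C
  (2,10):dx=-10,dy=-15->C; (3,4):dx=-5,dy=+6->D; (3,5):dx=-1,dy=+13->D; (3,6):dx=-6,dy=+4->D
  (3,7):dx=-2,dy=+11->D; (3,8):dx=-4,dy=+8->D; (3,9):dx=-9,dy=+16->D; (3,10):dx=-8,dy=+2->D
  (4,5):dx=+4,dy=+7->C; (4,6):dx=-1,dy=-2->C; (4,7):dx=+3,dy=+5->C; (4,8):dx=+1,dy=+2->C
  (4,9):dx=-4,dy=+10->D; (4,10):dx=-3,dy=-4->C; (5,6):dx=-5,dy=-9->C; (5,7):dx=-1,dy=-2->C
  (5,8):dx=-3,dy=-5->C; (5,9):dx=-8,dy=+3->D; (5,10):dx=-7,dy=-11->C; (6,7):dx=+4,dy=+7->C
  (6,8):dx=+2,dy=+4->C; (6,9):dx=-3,dy=+12->D; (6,10):dx=-2,dy=-2->C; (7,8):dx=-2,dy=-3->C
  (7,9):dx=-7,dy=+5->D; (7,10):dx=-6,dy=-9->C; (8,9):dx=-5,dy=+8->D; (8,10):dx=-4,dy=-6->C
  (9,10):dx=+1,dy=-14->D
Step 2: C = 30, D = 15, total pairs = 45.
Step 3: tau = (C - D)/(n(n-1)/2) = (30 - 15)/45 = 0.333333.
Step 4: Exact two-sided p-value (enumerate n! = 3628800 permutations of y under H0): p = 0.216373.
Step 5: alpha = 0.05. fail to reject H0.

tau_b = 0.3333 (C=30, D=15), p = 0.216373, fail to reject H0.
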